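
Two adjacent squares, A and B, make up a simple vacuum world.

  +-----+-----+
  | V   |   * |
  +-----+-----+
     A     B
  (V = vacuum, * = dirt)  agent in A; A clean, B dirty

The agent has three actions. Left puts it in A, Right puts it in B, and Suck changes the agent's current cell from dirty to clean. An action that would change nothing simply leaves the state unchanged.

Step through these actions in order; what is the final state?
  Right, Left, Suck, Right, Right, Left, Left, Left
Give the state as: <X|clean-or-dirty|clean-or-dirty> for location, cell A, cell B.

<A|clean|dirty>

t=1 Right ⇒ <B|clean|dirty>
t=2 Left ⇒ <A|clean|dirty>
t=3 Suck ⇒ <A|clean|dirty>
t=4 Right ⇒ <B|clean|dirty>
t=5 Right ⇒ <B|clean|dirty>
t=6 Left ⇒ <A|clean|dirty>
t=7 Left ⇒ <A|clean|dirty>
t=8 Left ⇒ <A|clean|dirty>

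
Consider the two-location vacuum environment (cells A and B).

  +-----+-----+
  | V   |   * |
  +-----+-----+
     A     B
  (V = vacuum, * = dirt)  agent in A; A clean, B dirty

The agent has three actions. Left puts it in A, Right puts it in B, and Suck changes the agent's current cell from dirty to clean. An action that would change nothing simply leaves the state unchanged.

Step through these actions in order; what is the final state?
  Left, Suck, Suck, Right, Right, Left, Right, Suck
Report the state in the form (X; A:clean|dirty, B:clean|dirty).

t=1 Left ⇒ (A; A:clean, B:dirty)
t=2 Suck ⇒ (A; A:clean, B:dirty)
t=3 Suck ⇒ (A; A:clean, B:dirty)
t=4 Right ⇒ (B; A:clean, B:dirty)
t=5 Right ⇒ (B; A:clean, B:dirty)
t=6 Left ⇒ (A; A:clean, B:dirty)
t=7 Right ⇒ (B; A:clean, B:dirty)
t=8 Suck ⇒ (B; A:clean, B:clean)

(B; A:clean, B:clean)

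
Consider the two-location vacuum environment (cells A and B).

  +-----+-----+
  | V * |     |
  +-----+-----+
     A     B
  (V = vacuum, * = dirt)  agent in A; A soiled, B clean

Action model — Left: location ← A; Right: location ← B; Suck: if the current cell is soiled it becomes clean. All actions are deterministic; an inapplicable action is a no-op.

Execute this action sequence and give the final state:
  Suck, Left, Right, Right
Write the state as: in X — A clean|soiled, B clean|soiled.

in B — A clean, B clean

1) do Suck; now in A — A clean, B clean
2) do Left; now in A — A clean, B clean
3) do Right; now in B — A clean, B clean
4) do Right; now in B — A clean, B clean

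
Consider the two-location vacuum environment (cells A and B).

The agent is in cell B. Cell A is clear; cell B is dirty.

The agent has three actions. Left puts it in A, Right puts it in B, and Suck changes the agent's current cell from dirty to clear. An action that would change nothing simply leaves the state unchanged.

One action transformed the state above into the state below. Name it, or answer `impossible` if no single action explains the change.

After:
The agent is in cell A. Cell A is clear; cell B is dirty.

try  Left: (A; A:clear, B:dirty)  ← match
try Right: (B; A:clear, B:dirty)
try  Suck: (B; A:clear, B:clear)

Left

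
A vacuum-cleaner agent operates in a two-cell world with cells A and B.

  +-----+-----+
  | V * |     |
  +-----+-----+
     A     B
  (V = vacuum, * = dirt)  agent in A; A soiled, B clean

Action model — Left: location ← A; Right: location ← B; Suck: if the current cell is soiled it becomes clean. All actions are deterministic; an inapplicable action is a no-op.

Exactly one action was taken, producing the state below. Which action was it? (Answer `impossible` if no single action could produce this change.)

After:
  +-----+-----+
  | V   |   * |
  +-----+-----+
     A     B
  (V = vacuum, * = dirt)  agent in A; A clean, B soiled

impossible

try  Left: (A; A:soiled, B:clean)
try Right: (B; A:soiled, B:clean)
try  Suck: (A; A:clean, B:clean)
no single action produces the after-state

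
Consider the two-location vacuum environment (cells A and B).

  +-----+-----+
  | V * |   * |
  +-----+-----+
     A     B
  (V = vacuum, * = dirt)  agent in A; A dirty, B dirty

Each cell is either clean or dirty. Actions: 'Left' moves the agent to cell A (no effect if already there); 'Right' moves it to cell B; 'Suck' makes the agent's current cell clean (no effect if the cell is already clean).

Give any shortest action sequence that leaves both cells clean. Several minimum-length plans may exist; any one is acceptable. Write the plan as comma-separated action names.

[1] after Suck: loc=A A=clean B=dirty
[2] after Right: loc=B A=clean B=dirty
[3] after Suck: loc=B A=clean B=clean
min 3: Suck A + move + Suck B

Suck, Right, Suck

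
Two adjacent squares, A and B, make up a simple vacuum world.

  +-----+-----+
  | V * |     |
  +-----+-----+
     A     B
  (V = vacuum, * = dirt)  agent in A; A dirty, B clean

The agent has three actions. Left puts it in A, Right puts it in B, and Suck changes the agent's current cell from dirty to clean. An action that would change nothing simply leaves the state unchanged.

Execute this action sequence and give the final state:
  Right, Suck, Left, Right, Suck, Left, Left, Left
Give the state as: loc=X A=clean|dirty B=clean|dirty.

1) do Right; now loc=B A=dirty B=clean
2) do Suck; now loc=B A=dirty B=clean
3) do Left; now loc=A A=dirty B=clean
4) do Right; now loc=B A=dirty B=clean
5) do Suck; now loc=B A=dirty B=clean
6) do Left; now loc=A A=dirty B=clean
7) do Left; now loc=A A=dirty B=clean
8) do Left; now loc=A A=dirty B=clean

loc=A A=dirty B=clean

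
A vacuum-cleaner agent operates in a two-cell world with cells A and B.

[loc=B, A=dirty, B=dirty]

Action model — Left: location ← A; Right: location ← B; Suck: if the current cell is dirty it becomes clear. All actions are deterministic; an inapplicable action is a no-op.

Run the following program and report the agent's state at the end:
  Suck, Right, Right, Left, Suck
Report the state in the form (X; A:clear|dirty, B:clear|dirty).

(A; A:clear, B:clear)

Suck (#1): (B; A:dirty, B:clear)
Right (#2): (B; A:dirty, B:clear)
Right (#3): (B; A:dirty, B:clear)
Left (#4): (A; A:dirty, B:clear)
Suck (#5): (A; A:clear, B:clear)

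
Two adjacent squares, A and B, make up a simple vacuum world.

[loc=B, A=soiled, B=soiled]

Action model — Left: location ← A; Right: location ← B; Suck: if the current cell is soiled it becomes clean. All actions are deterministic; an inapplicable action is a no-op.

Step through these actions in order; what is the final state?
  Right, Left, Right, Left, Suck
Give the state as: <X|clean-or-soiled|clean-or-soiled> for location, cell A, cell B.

<A|clean|soiled>

1. Right → <B|soiled|soiled>
2. Left → <A|soiled|soiled>
3. Right → <B|soiled|soiled>
4. Left → <A|soiled|soiled>
5. Suck → <A|clean|soiled>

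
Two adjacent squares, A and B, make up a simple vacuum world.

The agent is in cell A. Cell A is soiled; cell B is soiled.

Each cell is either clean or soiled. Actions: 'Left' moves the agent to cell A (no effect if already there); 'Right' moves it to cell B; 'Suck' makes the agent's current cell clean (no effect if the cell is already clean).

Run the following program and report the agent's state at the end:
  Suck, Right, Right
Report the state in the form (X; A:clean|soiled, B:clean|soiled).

(B; A:clean, B:soiled)

t=1 Suck ⇒ (A; A:clean, B:soiled)
t=2 Right ⇒ (B; A:clean, B:soiled)
t=3 Right ⇒ (B; A:clean, B:soiled)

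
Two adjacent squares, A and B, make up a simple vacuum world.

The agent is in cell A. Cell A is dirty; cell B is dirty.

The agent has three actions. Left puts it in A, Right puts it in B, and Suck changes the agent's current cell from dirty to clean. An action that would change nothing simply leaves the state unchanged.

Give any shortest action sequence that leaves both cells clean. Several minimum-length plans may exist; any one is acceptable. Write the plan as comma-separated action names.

1) do Suck; now (A; A:clean, B:dirty)
2) do Right; now (B; A:clean, B:dirty)
3) do Suck; now (B; A:clean, B:clean)
min 3: Suck A + move + Suck B

Suck, Right, Suck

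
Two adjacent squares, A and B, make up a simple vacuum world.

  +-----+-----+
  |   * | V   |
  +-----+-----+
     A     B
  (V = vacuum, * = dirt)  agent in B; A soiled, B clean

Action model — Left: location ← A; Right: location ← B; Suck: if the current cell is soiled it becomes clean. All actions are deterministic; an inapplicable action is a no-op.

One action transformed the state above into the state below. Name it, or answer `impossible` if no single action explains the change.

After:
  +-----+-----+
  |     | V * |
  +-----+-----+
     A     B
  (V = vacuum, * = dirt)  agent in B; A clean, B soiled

impossible

try  Left: in A — A soiled, B clean
try Right: in B — A soiled, B clean
try  Suck: in B — A soiled, B clean
no single action produces the after-state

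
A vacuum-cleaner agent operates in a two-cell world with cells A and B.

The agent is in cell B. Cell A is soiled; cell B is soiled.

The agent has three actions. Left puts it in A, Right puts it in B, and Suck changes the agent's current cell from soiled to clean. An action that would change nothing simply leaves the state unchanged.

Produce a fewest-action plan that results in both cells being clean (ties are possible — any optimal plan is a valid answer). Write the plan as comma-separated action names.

1) do Suck; now <B|soiled|clean>
2) do Left; now <A|soiled|clean>
3) do Suck; now <A|clean|clean>
min 3: Suck B + move + Suck A

Suck, Left, Suck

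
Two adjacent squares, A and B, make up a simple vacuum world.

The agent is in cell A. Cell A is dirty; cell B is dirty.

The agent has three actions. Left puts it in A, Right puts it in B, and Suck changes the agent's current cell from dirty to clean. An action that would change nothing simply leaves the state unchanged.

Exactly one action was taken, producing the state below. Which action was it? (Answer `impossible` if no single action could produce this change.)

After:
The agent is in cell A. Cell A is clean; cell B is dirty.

try  Left: in A — A dirty, B dirty
try Right: in B — A dirty, B dirty
try  Suck: in A — A clean, B dirty  ← match

Suck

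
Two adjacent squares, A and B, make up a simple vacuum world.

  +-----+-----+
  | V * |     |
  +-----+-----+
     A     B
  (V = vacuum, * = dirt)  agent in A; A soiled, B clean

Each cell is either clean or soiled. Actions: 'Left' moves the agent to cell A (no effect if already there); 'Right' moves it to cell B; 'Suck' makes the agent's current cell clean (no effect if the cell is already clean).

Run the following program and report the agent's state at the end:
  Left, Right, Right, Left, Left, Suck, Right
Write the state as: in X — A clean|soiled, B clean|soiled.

in B — A clean, B clean

1) do Left; now in A — A soiled, B clean
2) do Right; now in B — A soiled, B clean
3) do Right; now in B — A soiled, B clean
4) do Left; now in A — A soiled, B clean
5) do Left; now in A — A soiled, B clean
6) do Suck; now in A — A clean, B clean
7) do Right; now in B — A clean, B clean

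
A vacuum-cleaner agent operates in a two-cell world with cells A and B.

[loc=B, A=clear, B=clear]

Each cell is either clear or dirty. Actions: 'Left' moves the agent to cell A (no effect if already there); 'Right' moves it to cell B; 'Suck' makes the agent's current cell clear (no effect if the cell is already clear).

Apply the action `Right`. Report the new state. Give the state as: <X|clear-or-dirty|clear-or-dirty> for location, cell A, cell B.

start: <B|clear|clear>
1. Right → <B|clear|clear>

<B|clear|clear>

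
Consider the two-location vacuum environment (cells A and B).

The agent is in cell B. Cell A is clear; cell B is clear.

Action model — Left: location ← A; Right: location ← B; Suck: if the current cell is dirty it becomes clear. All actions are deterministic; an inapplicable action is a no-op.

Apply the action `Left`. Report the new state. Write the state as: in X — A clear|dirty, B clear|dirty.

start: in B — A clear, B clear
Left (#1): in A — A clear, B clear

in A — A clear, B clear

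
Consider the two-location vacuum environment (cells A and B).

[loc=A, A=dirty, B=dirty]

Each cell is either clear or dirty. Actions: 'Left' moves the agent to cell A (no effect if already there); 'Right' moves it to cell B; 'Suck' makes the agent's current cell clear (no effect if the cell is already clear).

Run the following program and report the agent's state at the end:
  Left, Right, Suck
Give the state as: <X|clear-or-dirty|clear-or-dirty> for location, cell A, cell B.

<B|dirty|clear>

Left (#1): <A|dirty|dirty>
Right (#2): <B|dirty|dirty>
Suck (#3): <B|dirty|clear>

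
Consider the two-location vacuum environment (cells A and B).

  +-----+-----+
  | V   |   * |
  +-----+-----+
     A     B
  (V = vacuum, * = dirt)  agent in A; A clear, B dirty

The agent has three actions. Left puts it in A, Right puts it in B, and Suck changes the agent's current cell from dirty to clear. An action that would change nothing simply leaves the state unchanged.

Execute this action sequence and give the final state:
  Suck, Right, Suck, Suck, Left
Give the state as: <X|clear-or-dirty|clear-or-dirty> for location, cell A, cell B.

Suck (#1): <A|clear|dirty>
Right (#2): <B|clear|dirty>
Suck (#3): <B|clear|clear>
Suck (#4): <B|clear|clear>
Left (#5): <A|clear|clear>

<A|clear|clear>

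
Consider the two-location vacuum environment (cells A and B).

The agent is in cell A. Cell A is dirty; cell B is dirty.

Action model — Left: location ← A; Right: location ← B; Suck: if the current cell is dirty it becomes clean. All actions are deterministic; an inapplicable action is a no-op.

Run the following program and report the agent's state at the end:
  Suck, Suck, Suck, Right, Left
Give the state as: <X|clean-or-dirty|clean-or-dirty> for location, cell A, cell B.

<A|clean|dirty>

step 1/5 (Suck): <A|clean|dirty>
step 2/5 (Suck): <A|clean|dirty>
step 3/5 (Suck): <A|clean|dirty>
step 4/5 (Right): <B|clean|dirty>
step 5/5 (Left): <A|clean|dirty>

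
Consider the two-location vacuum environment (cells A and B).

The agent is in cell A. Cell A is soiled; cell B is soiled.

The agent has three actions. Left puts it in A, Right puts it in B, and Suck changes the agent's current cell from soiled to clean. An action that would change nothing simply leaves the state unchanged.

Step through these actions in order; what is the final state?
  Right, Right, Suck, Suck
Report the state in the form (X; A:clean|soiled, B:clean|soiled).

[1] after Right: (B; A:soiled, B:soiled)
[2] after Right: (B; A:soiled, B:soiled)
[3] after Suck: (B; A:soiled, B:clean)
[4] after Suck: (B; A:soiled, B:clean)

(B; A:soiled, B:clean)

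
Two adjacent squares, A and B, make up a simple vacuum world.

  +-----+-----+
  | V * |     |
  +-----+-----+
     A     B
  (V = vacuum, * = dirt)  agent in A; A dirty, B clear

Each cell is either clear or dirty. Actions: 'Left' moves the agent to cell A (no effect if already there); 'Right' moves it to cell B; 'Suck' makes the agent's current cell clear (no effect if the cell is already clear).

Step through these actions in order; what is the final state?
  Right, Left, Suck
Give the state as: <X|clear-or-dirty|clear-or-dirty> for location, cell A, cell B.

step 1/3 (Right): <B|dirty|clear>
step 2/3 (Left): <A|dirty|clear>
step 3/3 (Suck): <A|clear|clear>

<A|clear|clear>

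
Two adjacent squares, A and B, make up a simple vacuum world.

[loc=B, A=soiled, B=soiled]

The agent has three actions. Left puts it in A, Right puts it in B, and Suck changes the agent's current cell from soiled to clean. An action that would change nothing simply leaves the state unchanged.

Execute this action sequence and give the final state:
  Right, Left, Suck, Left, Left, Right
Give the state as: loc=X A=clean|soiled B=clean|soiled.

loc=B A=clean B=soiled

1. Right → loc=B A=soiled B=soiled
2. Left → loc=A A=soiled B=soiled
3. Suck → loc=A A=clean B=soiled
4. Left → loc=A A=clean B=soiled
5. Left → loc=A A=clean B=soiled
6. Right → loc=B A=clean B=soiled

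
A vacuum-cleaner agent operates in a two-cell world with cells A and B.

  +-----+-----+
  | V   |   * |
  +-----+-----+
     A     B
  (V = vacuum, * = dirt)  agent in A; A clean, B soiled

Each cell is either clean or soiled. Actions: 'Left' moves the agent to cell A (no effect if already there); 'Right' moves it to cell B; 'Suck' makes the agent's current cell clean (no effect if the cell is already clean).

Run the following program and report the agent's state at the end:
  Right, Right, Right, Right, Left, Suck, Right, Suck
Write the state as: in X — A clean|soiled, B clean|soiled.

in B — A clean, B clean

1. Right → in B — A clean, B soiled
2. Right → in B — A clean, B soiled
3. Right → in B — A clean, B soiled
4. Right → in B — A clean, B soiled
5. Left → in A — A clean, B soiled
6. Suck → in A — A clean, B soiled
7. Right → in B — A clean, B soiled
8. Suck → in B — A clean, B clean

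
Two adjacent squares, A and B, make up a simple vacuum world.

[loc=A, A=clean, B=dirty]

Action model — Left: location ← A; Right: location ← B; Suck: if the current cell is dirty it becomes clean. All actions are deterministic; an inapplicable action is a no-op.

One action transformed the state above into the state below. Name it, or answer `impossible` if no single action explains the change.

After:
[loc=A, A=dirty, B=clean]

impossible

try  Left: <A|clean|dirty>
try Right: <B|clean|dirty>
try  Suck: <A|clean|dirty>
no single action produces the after-state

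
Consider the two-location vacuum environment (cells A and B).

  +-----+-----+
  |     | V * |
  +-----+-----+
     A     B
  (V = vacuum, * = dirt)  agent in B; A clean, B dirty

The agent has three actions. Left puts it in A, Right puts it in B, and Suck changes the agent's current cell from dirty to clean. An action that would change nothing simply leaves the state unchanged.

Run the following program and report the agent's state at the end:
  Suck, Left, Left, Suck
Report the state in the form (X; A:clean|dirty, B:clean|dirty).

t=1 Suck ⇒ (B; A:clean, B:clean)
t=2 Left ⇒ (A; A:clean, B:clean)
t=3 Left ⇒ (A; A:clean, B:clean)
t=4 Suck ⇒ (A; A:clean, B:clean)

(A; A:clean, B:clean)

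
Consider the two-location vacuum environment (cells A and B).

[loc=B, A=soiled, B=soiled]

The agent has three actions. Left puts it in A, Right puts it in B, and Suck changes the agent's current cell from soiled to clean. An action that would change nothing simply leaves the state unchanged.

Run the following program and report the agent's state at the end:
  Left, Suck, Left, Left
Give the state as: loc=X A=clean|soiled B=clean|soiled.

t=1 Left ⇒ loc=A A=soiled B=soiled
t=2 Suck ⇒ loc=A A=clean B=soiled
t=3 Left ⇒ loc=A A=clean B=soiled
t=4 Left ⇒ loc=A A=clean B=soiled

loc=A A=clean B=soiled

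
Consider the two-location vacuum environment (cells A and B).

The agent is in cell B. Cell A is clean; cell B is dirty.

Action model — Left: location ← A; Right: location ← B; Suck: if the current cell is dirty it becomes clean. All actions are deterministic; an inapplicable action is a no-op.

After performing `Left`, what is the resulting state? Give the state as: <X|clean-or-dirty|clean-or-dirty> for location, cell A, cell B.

start: <B|clean|dirty>
t=1 Left ⇒ <A|clean|dirty>

<A|clean|dirty>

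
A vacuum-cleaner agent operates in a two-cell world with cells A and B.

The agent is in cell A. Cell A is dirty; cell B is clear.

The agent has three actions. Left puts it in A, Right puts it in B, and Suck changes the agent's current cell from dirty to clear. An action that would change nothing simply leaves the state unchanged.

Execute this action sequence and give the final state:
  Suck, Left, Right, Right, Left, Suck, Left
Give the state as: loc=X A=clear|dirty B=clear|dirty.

loc=A A=clear B=clear

t=1 Suck ⇒ loc=A A=clear B=clear
t=2 Left ⇒ loc=A A=clear B=clear
t=3 Right ⇒ loc=B A=clear B=clear
t=4 Right ⇒ loc=B A=clear B=clear
t=5 Left ⇒ loc=A A=clear B=clear
t=6 Suck ⇒ loc=A A=clear B=clear
t=7 Left ⇒ loc=A A=clear B=clear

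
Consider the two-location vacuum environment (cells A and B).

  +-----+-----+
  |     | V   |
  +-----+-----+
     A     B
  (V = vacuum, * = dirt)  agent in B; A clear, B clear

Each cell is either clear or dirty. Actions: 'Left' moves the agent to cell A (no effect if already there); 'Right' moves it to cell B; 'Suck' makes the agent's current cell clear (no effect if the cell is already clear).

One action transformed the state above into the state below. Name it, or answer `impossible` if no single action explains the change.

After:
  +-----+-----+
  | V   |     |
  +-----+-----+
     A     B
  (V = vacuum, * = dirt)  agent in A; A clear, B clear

Left

try  Left: (A; A:clear, B:clear)  ← match
try Right: (B; A:clear, B:clear)
try  Suck: (B; A:clear, B:clear)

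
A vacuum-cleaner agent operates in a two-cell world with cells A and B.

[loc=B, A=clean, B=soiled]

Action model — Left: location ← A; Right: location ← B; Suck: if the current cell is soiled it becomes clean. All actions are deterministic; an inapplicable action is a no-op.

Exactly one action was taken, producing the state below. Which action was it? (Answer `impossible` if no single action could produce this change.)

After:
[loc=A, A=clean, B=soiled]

try  Left: in A — A clean, B soiled  ← match
try Right: in B — A clean, B soiled
try  Suck: in B — A clean, B clean

Left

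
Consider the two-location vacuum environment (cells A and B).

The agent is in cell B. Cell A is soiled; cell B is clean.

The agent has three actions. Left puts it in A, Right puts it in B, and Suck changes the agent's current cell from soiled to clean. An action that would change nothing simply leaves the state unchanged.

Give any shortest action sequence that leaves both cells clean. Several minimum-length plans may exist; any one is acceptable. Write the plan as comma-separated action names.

Left, Suck

1) do Left; now (A; A:soiled, B:clean)
2) do Suck; now (A; A:clean, B:clean)
min 2: go A then Suck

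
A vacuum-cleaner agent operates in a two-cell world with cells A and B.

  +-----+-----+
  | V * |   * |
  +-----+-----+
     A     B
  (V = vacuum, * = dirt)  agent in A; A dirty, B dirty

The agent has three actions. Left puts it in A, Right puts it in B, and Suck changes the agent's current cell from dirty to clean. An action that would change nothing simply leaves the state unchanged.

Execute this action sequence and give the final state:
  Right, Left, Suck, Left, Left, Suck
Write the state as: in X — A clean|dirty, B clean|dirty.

[1] after Right: in B — A dirty, B dirty
[2] after Left: in A — A dirty, B dirty
[3] after Suck: in A — A clean, B dirty
[4] after Left: in A — A clean, B dirty
[5] after Left: in A — A clean, B dirty
[6] after Suck: in A — A clean, B dirty

in A — A clean, B dirty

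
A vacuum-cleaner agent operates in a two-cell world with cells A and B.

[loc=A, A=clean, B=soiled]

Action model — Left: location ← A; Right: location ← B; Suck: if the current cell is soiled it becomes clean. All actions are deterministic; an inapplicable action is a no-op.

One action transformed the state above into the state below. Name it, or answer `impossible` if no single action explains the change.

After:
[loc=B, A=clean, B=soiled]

try  Left: loc=A A=clean B=soiled
try Right: loc=B A=clean B=soiled  ← match
try  Suck: loc=A A=clean B=soiled

Right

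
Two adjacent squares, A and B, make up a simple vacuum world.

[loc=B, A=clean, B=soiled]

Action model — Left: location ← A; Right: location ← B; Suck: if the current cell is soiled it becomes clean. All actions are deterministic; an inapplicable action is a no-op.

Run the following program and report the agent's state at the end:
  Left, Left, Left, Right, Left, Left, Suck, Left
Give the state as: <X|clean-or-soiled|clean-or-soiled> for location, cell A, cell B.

<A|clean|soiled>

[1] after Left: <A|clean|soiled>
[2] after Left: <A|clean|soiled>
[3] after Left: <A|clean|soiled>
[4] after Right: <B|clean|soiled>
[5] after Left: <A|clean|soiled>
[6] after Left: <A|clean|soiled>
[7] after Suck: <A|clean|soiled>
[8] after Left: <A|clean|soiled>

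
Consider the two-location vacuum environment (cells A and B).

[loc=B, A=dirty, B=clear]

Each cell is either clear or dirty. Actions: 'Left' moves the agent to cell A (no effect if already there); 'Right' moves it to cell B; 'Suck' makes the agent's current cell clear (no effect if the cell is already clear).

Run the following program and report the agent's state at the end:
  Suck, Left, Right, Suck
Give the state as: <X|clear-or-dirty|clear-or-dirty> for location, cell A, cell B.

<B|dirty|clear>

t=1 Suck ⇒ <B|dirty|clear>
t=2 Left ⇒ <A|dirty|clear>
t=3 Right ⇒ <B|dirty|clear>
t=4 Suck ⇒ <B|dirty|clear>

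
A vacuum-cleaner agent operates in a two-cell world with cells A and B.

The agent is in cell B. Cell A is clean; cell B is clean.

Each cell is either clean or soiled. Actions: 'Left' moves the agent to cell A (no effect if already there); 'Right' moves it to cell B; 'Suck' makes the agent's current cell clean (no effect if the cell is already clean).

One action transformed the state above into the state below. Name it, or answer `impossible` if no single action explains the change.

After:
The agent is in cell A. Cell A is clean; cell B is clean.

try  Left: loc=A A=clean B=clean  ← match
try Right: loc=B A=clean B=clean
try  Suck: loc=B A=clean B=clean

Left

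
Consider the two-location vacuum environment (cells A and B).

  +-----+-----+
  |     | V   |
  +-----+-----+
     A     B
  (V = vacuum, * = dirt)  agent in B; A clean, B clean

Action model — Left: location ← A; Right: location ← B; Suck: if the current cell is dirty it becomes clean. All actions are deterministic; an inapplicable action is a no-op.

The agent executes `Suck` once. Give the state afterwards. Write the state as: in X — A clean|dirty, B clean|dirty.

start: in B — A clean, B clean
1) do Suck; now in B — A clean, B clean

in B — A clean, B clean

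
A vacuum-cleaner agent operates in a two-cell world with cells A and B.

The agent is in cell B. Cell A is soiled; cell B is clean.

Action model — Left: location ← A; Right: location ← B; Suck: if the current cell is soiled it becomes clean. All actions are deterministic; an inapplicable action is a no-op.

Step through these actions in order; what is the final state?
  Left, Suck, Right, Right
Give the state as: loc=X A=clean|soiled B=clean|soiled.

loc=B A=clean B=clean

Left (#1): loc=A A=soiled B=clean
Suck (#2): loc=A A=clean B=clean
Right (#3): loc=B A=clean B=clean
Right (#4): loc=B A=clean B=clean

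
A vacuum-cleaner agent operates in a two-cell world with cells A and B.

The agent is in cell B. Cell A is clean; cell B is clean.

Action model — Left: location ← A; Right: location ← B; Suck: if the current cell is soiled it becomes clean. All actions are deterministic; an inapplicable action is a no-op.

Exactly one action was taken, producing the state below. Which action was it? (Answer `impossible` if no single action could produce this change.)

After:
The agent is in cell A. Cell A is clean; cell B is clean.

try  Left: loc=A A=clean B=clean  ← match
try Right: loc=B A=clean B=clean
try  Suck: loc=B A=clean B=clean

Left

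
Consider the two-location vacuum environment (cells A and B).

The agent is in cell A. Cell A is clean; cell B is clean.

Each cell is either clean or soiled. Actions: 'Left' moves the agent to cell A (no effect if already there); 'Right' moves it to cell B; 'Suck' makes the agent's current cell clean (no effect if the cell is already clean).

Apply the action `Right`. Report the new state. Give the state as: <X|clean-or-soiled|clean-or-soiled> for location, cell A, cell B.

start: <A|clean|clean>
1. Right → <B|clean|clean>

<B|clean|clean>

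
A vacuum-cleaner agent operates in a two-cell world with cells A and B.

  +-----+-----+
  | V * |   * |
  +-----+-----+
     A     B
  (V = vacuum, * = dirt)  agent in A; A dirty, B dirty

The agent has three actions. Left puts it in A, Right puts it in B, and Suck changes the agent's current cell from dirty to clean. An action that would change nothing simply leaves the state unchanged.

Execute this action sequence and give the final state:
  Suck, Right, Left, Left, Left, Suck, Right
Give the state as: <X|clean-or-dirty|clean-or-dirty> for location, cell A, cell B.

t=1 Suck ⇒ <A|clean|dirty>
t=2 Right ⇒ <B|clean|dirty>
t=3 Left ⇒ <A|clean|dirty>
t=4 Left ⇒ <A|clean|dirty>
t=5 Left ⇒ <A|clean|dirty>
t=6 Suck ⇒ <A|clean|dirty>
t=7 Right ⇒ <B|clean|dirty>

<B|clean|dirty>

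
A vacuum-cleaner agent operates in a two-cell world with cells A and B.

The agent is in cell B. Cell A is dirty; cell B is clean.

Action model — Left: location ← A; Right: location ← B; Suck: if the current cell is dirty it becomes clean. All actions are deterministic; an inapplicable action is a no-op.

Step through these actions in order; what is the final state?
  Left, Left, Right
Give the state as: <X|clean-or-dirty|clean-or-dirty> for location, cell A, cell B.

<B|dirty|clean>

Left (#1): <A|dirty|clean>
Left (#2): <A|dirty|clean>
Right (#3): <B|dirty|clean>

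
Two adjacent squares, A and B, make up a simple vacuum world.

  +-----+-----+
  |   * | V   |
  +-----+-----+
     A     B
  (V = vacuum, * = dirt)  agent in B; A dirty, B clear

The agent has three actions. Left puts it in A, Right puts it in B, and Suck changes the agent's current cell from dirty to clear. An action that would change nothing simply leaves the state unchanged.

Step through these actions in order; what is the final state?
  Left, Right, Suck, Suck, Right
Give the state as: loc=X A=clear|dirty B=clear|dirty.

loc=B A=dirty B=clear

1. Left → loc=A A=dirty B=clear
2. Right → loc=B A=dirty B=clear
3. Suck → loc=B A=dirty B=clear
4. Suck → loc=B A=dirty B=clear
5. Right → loc=B A=dirty B=clear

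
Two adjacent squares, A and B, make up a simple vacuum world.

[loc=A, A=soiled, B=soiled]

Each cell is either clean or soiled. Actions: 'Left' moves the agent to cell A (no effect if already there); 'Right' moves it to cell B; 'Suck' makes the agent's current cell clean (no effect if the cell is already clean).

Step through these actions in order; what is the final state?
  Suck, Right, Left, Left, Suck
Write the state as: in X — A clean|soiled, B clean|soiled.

in A — A clean, B soiled

step 1/5 (Suck): in A — A clean, B soiled
step 2/5 (Right): in B — A clean, B soiled
step 3/5 (Left): in A — A clean, B soiled
step 4/5 (Left): in A — A clean, B soiled
step 5/5 (Suck): in A — A clean, B soiled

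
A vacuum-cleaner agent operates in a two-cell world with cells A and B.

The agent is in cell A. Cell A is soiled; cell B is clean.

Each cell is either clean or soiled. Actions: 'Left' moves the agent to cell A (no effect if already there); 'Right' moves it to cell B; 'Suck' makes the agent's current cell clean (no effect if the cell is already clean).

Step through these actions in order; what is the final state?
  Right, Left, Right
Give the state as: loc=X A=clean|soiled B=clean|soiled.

loc=B A=soiled B=clean

step 1/3 (Right): loc=B A=soiled B=clean
step 2/3 (Left): loc=A A=soiled B=clean
step 3/3 (Right): loc=B A=soiled B=clean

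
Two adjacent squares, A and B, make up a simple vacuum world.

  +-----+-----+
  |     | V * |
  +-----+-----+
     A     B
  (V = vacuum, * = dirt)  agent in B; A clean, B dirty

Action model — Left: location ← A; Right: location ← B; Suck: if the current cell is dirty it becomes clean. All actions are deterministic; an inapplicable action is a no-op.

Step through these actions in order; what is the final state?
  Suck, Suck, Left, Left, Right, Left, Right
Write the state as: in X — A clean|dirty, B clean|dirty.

1) do Suck; now in B — A clean, B clean
2) do Suck; now in B — A clean, B clean
3) do Left; now in A — A clean, B clean
4) do Left; now in A — A clean, B clean
5) do Right; now in B — A clean, B clean
6) do Left; now in A — A clean, B clean
7) do Right; now in B — A clean, B clean

in B — A clean, B clean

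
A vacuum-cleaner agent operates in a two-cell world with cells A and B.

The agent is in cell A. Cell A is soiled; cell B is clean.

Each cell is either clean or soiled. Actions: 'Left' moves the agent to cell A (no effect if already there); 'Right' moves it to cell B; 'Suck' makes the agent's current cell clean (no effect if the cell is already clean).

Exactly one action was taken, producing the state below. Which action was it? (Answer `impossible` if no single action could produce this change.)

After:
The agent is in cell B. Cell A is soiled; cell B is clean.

Right

try  Left: in A — A soiled, B clean
try Right: in B — A soiled, B clean  ← match
try  Suck: in A — A clean, B clean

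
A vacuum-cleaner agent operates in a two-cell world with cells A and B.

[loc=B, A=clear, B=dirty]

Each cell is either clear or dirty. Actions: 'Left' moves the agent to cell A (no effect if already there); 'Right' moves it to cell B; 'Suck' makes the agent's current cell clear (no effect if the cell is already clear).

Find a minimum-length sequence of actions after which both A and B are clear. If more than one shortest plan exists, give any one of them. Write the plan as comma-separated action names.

Suck

1) do Suck; now loc=B A=clear B=clear
min 1: B is dirty, one Suck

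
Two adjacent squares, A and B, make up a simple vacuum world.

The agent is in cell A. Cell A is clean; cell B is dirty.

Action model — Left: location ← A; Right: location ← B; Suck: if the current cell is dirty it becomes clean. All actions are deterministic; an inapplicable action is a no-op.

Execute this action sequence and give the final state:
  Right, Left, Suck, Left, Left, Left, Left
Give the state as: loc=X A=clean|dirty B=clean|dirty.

loc=A A=clean B=dirty

1. Right → loc=B A=clean B=dirty
2. Left → loc=A A=clean B=dirty
3. Suck → loc=A A=clean B=dirty
4. Left → loc=A A=clean B=dirty
5. Left → loc=A A=clean B=dirty
6. Left → loc=A A=clean B=dirty
7. Left → loc=A A=clean B=dirty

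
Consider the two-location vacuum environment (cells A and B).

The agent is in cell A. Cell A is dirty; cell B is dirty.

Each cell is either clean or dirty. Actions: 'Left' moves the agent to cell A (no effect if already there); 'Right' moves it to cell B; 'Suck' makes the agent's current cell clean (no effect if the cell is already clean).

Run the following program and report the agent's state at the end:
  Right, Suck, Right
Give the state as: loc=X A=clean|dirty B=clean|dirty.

loc=B A=dirty B=clean

Right (#1): loc=B A=dirty B=dirty
Suck (#2): loc=B A=dirty B=clean
Right (#3): loc=B A=dirty B=clean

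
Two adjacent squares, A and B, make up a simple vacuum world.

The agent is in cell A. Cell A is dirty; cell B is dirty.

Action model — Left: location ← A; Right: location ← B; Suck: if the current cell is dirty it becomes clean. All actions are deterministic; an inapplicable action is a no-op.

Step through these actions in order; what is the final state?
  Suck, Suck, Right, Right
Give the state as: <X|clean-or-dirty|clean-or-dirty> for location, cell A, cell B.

<B|clean|dirty>

1) do Suck; now <A|clean|dirty>
2) do Suck; now <A|clean|dirty>
3) do Right; now <B|clean|dirty>
4) do Right; now <B|clean|dirty>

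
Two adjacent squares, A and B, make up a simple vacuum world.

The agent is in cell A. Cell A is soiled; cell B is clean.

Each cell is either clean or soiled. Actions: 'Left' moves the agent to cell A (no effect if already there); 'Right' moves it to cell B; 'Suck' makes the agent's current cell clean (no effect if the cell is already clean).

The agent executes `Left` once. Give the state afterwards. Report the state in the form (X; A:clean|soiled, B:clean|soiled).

start: (A; A:soiled, B:clean)
t=1 Left ⇒ (A; A:soiled, B:clean)

(A; A:soiled, B:clean)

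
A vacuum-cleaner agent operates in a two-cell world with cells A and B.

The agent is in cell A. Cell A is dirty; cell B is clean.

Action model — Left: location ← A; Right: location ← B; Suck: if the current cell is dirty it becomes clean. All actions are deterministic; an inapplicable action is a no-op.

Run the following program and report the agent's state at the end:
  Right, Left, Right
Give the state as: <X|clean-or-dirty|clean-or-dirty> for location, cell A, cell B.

<B|dirty|clean>

t=1 Right ⇒ <B|dirty|clean>
t=2 Left ⇒ <A|dirty|clean>
t=3 Right ⇒ <B|dirty|clean>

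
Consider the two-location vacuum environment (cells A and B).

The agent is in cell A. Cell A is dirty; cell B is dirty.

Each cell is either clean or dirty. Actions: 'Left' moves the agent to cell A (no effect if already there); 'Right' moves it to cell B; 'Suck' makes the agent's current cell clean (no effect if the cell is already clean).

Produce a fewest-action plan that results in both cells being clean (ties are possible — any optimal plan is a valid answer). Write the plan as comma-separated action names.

Suck, Right, Suck

1. Suck → (A; A:clean, B:dirty)
2. Right → (B; A:clean, B:dirty)
3. Suck → (B; A:clean, B:clean)
min 3: Suck A + move + Suck B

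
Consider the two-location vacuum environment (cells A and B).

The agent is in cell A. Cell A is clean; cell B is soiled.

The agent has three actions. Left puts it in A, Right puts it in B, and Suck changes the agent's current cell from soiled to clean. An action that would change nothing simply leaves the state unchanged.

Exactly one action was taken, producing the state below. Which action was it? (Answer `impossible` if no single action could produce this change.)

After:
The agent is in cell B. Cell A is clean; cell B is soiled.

try  Left: <A|clean|soiled>
try Right: <B|clean|soiled>  ← match
try  Suck: <A|clean|soiled>

Right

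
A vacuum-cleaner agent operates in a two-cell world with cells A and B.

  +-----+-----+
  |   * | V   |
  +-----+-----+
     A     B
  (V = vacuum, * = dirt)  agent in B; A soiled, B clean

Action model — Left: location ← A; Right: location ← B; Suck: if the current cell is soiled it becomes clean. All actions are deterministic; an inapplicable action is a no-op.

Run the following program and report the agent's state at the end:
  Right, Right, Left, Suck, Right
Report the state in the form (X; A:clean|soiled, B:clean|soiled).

[1] after Right: (B; A:soiled, B:clean)
[2] after Right: (B; A:soiled, B:clean)
[3] after Left: (A; A:soiled, B:clean)
[4] after Suck: (A; A:clean, B:clean)
[5] after Right: (B; A:clean, B:clean)

(B; A:clean, B:clean)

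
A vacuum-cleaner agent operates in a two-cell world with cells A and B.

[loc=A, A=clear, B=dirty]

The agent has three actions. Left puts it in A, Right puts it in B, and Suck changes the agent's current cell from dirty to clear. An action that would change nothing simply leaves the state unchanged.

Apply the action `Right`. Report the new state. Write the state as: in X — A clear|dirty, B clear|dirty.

in B — A clear, B dirty

start: in A — A clear, B dirty
1. Right → in B — A clear, B dirty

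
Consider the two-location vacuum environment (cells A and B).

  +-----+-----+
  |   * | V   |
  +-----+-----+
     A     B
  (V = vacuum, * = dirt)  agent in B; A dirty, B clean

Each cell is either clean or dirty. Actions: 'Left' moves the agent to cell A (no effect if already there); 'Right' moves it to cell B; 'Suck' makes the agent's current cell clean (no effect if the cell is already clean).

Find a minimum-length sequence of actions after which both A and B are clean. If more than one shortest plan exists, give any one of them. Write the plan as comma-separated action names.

Left, Suck

step 1/2 (Left): in A — A dirty, B clean
step 2/2 (Suck): in A — A clean, B clean
min 2: go A then Suck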